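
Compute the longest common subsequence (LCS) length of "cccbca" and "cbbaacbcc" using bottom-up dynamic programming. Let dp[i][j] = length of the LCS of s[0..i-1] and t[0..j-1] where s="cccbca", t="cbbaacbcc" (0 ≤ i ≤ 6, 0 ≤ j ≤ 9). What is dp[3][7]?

2

   ''  c  b  b  a  a  c  b  c  c
''  0  0  0  0  0  0  0  0  0  0
 c  0  1  1  1  1  1  1  1  1  1
 c  0  1  1  1  1  1  2  2  2  2
 c  0  1  1  1  1  1  2  2  3  3
 b  0  1  2  2  2  2  2  3  3  3
 c  0  1  2  2  2  2  3  3  4  4
 a  0  1  2  2  3  3  3  3  4  4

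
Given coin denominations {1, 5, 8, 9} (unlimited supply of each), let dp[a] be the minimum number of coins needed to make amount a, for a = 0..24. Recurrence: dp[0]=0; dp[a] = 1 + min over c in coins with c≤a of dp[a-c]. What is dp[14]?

 a  0  1  2  3  4  5  6  7  8  9 10 11 12 13 14 15 16 17 18 19 20 21 22 23 24
dp  0  1  2  3  4  1  2  3  1  1  2  3  4  2  2  3  2  2  2  3  4  3  3  3  3

2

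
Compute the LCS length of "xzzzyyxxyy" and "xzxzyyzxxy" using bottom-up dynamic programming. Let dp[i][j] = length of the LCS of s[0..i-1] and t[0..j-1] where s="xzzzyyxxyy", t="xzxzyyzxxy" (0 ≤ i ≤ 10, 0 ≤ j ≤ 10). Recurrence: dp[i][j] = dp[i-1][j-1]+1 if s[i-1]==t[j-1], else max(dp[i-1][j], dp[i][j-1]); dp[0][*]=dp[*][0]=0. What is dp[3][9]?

3

   ''  x  z  x  z  y  y  z  x  x  y
''  0  0  0  0  0  0  0  0  0  0  0
 x  0  1  1  1  1  1  1  1  1  1  1
 z  0  1  2  2  2  2  2  2  2  2  2
 z  0  1  2  2  3  3  3  3  3  3  3
 z  0  1  2  2  3  3  3  4  4  4  4
 y  0  1  2  2  3  4  4  4  4  4  5
 y  0  1  2  2  3  4  5  5  5  5  5
 x  0  1  2  3  3  4  5  5  6  6  6
 x  0  1  2  3  3  4  5  5  6  7  7
 y  0  1  2  3  3  4  5  5  6  7  8
 y  0  1  2  3  3  4  5  5  6  7  8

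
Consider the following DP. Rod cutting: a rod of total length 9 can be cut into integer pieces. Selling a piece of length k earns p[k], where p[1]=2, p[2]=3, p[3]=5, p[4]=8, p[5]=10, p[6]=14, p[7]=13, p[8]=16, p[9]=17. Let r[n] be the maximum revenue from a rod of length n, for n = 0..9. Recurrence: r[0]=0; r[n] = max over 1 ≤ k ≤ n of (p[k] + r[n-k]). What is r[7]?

   n    0    1    2    3    4    5    6    7    8    9
r[n]    0    2    4    6    8   10   14   16   18   20

16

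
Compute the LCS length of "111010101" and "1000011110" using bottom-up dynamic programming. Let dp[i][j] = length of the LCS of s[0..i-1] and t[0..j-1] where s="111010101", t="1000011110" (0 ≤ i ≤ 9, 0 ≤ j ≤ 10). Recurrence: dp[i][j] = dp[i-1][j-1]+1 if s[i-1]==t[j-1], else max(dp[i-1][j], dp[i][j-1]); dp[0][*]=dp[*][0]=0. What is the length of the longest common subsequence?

6

   ''  1  0  0  0  0  1  1  1  1  0
''  0  0  0  0  0  0  0  0  0  0  0
 1  0  1  1  1  1  1  1  1  1  1  1
 1  0  1  1  1  1  1  2  2  2  2  2
 1  0  1  1  1  1  1  2  3  3  3  3
 0  0  1  2  2  2  2  2  3  3  3  4
 1  0  1  2  2  2  2  3  3  4  4  4
 0  0  1  2  3  3  3  3  3  4  4  5
 1  0  1  2  3  3  3  4  4  4  5  5
 0  0  1  2  3  4  4  4  4  4  5  6
 1  0  1  2  3  4  4  5  5  5  5  6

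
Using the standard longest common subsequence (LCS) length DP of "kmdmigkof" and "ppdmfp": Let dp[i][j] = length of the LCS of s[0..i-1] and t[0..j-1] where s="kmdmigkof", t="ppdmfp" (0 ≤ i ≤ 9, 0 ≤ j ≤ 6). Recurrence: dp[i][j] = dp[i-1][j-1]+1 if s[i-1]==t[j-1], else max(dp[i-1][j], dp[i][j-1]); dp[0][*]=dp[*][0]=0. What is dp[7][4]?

   ''  p  p  d  m  f  p
''  0  0  0  0  0  0  0
 k  0  0  0  0  0  0  0
 m  0  0  0  0  1  1  1
 d  0  0  0  1  1  1  1
 m  0  0  0  1  2  2  2
 i  0  0  0  1  2  2  2
 g  0  0  0  1  2  2  2
 k  0  0  0  1  2  2  2
 o  0  0  0  1  2  2  2
 f  0  0  0  1  2  3  3

2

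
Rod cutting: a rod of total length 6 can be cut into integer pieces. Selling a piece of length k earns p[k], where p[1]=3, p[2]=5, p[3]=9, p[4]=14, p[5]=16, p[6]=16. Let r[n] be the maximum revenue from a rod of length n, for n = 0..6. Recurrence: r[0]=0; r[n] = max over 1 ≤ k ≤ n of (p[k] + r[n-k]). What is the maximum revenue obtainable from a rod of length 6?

   n    0    1    2    3    4    5    6
r[n]    0    3    6    9   14   17   20

20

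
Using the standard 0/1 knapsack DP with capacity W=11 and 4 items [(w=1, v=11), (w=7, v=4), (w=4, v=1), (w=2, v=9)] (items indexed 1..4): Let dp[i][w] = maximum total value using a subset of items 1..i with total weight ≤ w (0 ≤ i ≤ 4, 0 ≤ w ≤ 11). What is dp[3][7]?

i\w   0   1   2   3   4   5   6   7   8   9  10  11
  0   0   0   0   0   0   0   0   0   0   0   0   0
  1   0  11  11  11  11  11  11  11  11  11  11  11
  2   0  11  11  11  11  11  11  11  15  15  15  15
  3   0  11  11  11  11  12  12  12  15  15  15  15
  4   0  11  11  20  20  20  20  21  21  21  24  24

12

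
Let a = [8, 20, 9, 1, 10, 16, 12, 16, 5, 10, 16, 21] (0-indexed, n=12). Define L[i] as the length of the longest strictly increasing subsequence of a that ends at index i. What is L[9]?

3

   i    0    1    2    3    4    5    6    7    8    9   10   11
a[i]    8   20    9    1   10   16   12   16    5   10   16   21
L[i]    1    2    2    1    3    4    4    5    2    3    5    6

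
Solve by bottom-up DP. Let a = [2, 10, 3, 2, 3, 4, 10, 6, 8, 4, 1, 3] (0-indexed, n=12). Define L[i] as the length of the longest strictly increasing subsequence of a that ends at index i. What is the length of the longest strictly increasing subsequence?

5

   i    0    1    2    3    4    5    6    7    8    9   10   11
a[i]    2   10    3    2    3    4   10    6    8    4    1    3
L[i]    1    2    2    1    2    3    4    4    5    3    1    2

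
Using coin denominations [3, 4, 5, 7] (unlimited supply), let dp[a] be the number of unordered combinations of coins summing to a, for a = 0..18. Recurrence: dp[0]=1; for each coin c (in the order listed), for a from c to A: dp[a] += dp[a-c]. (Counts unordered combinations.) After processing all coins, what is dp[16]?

after  coin     0     1     2     3     4     5     6     7     8     9    10    11    12    13    14    15    16    17    18
          3     1     0     0     1     0     0     1     0     0     1     0     0     1     0     0     1     0     0     1
          4     1     0     0     1     1     0     1     1     1     1     1     1     2     1     1     2     2     1     2
          5     1     0     0     1     1     1     1     1     2     2     2     2     3     3     3     4     4     4     5
          7     1     0     0     1     1     1     1     2     2     2     3     3     4     4     5     6     6     7     8

6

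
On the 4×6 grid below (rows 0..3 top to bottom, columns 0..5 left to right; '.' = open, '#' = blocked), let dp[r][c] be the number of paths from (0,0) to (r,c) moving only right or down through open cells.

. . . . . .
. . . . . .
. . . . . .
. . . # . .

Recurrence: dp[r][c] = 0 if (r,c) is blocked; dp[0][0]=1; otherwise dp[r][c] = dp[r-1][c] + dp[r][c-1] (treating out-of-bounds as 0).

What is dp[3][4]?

r\c   0   1   2   3   4   5
  0   1   1   1   1   1   1
  1   1   2   3   4   5   6
  2   1   3   6  10  15  21
  3   1   4  10   0  15  36

15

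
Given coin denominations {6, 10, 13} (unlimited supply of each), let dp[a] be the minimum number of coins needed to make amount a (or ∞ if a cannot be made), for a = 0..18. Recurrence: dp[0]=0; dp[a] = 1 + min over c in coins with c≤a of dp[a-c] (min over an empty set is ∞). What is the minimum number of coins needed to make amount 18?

3

 a  0  1  2  3  4  5  6  7  8  9 10 11 12 13 14 15 16 17 18
dp  0  -  -  -  -  -  1  -  -  -  1  -  2  1  -  -  2  -  3
(- denotes ∞ / unreachable)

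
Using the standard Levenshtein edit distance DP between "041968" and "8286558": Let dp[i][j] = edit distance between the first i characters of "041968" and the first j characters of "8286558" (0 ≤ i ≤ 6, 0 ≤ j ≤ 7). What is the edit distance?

6

   ''  8  2  8  6  5  5  8
''  0  1  2  3  4  5  6  7
 0  1  1  2  3  4  5  6  7
 4  2  2  2  3  4  5  6  7
 1  3  3  3  3  4  5  6  7
 9  4  4  4  4  4  5  6  7
 6  5  5  5  5  4  5  6  7
 8  6  5  6  5  5  5  6  6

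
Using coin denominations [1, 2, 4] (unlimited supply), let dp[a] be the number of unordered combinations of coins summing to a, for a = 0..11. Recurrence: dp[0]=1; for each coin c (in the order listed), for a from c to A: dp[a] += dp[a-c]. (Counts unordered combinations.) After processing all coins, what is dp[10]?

after  coin     0     1     2     3     4     5     6     7     8     9    10    11
          1     1     1     1     1     1     1     1     1     1     1     1     1
          2     1     1     2     2     3     3     4     4     5     5     6     6
          4     1     1     2     2     4     4     6     6     9     9    12    12

12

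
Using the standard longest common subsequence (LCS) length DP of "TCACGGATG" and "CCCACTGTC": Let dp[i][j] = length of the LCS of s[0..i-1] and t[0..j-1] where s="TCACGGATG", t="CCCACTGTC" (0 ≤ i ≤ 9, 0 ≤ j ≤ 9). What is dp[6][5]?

   ''  C  C  C  A  C  T  G  T  C
''  0  0  0  0  0  0  0  0  0  0
 T  0  0  0  0  0  0  1  1  1  1
 C  0  1  1  1  1  1  1  1  1  2
 A  0  1  1  1  2  2  2  2  2  2
 C  0  1  2  2  2  3  3  3  3  3
 G  0  1  2  2  2  3  3  4  4  4
 G  0  1  2  2  2  3  3  4  4  4
 A  0  1  2  2  3  3  3  4  4  4
 T  0  1  2  2  3  3  4  4  5  5
 G  0  1  2  2  3  3  4  5  5  5

3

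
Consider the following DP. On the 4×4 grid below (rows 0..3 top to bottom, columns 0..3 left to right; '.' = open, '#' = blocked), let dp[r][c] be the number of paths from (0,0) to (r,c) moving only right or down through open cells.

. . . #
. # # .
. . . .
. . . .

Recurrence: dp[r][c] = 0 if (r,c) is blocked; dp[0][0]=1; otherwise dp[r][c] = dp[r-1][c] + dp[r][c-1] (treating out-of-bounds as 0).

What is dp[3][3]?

4

r\c   0   1   2   3
  0   1   1   1   0
  1   1   0   0   0
  2   1   1   1   1
  3   1   2   3   4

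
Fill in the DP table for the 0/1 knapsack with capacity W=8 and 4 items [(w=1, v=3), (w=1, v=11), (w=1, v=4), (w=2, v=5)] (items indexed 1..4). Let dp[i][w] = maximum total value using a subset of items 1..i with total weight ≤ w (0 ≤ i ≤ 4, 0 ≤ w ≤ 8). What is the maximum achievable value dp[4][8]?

23

i\w   0   1   2   3   4   5   6   7   8
  0   0   0   0   0   0   0   0   0   0
  1   0   3   3   3   3   3   3   3   3
  2   0  11  14  14  14  14  14  14  14
  3   0  11  15  18  18  18  18  18  18
  4   0  11  15  18  20  23  23  23  23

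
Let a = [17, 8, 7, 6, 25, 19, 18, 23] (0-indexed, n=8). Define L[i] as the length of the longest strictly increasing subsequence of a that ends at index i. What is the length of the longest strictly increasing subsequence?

   i    0    1    2    3    4    5    6    7
a[i]   17    8    7    6   25   19   18   23
L[i]    1    1    1    1    2    2    2    3

3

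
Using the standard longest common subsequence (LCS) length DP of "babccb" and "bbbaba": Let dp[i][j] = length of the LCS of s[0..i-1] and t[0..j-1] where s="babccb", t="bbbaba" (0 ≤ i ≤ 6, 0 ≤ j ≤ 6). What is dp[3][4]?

2

   ''  b  b  b  a  b  a
''  0  0  0  0  0  0  0
 b  0  1  1  1  1  1  1
 a  0  1  1  1  2  2  2
 b  0  1  2  2  2  3  3
 c  0  1  2  2  2  3  3
 c  0  1  2  2  2  3  3
 b  0  1  2  3  3  3  3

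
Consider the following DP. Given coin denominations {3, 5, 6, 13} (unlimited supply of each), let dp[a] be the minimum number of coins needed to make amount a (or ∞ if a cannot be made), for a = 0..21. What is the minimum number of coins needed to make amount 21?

 a  0  1  2  3  4  5  6  7  8  9 10 11 12 13 14 15 16 17 18 19 20 21
dp  0  -  -  1  -  1  1  -  2  2  2  2  2  1  3  3  2  3  2  2  4  3
(- denotes ∞ / unreachable)

3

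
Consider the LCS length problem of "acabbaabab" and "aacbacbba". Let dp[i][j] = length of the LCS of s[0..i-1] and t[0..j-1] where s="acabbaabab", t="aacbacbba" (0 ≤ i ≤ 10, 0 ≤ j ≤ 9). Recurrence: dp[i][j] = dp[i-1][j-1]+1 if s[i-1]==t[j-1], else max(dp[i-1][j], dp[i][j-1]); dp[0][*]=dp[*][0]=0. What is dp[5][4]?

   ''  a  a  c  b  a  c  b  b  a
''  0  0  0  0  0  0  0  0  0  0
 a  0  1  1  1  1  1  1  1  1  1
 c  0  1  1  2  2  2  2  2  2  2
 a  0  1  2  2  2  3  3  3  3  3
 b  0  1  2  2  3  3  3  4  4  4
 b  0  1  2  2  3  3  3  4  5  5
 a  0  1  2  2  3  4  4  4  5  6
 a  0  1  2  2  3  4  4  4  5  6
 b  0  1  2  2  3  4  4  5  5  6
 a  0  1  2  2  3  4  4  5  5  6
 b  0  1  2  2  3  4  4  5  6  6

3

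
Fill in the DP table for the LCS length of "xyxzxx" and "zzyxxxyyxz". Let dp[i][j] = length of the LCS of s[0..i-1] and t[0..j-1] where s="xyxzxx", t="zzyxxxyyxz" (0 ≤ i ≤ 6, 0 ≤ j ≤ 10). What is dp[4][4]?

   ''  z  z  y  x  x  x  y  y  x  z
''  0  0  0  0  0  0  0  0  0  0  0
 x  0  0  0  0  1  1  1  1  1  1  1
 y  0  0  0  1  1  1  1  2  2  2  2
 x  0  0  0  1  2  2  2  2  2  3  3
 z  0  1  1  1  2  2  2  2  2  3  4
 x  0  1  1  1  2  3  3  3  3  3  4
 x  0  1  1  1  2  3  4  4  4  4  4

2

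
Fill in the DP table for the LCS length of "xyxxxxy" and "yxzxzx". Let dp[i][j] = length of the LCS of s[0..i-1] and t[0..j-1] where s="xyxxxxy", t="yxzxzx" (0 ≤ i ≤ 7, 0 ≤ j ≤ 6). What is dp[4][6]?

3

   ''  y  x  z  x  z  x
''  0  0  0  0  0  0  0
 x  0  0  1  1  1  1  1
 y  0  1  1  1  1  1  1
 x  0  1  2  2  2  2  2
 x  0  1  2  2  3  3  3
 x  0  1  2  2  3  3  4
 x  0  1  2  2  3  3  4
 y  0  1  2  2  3  3  4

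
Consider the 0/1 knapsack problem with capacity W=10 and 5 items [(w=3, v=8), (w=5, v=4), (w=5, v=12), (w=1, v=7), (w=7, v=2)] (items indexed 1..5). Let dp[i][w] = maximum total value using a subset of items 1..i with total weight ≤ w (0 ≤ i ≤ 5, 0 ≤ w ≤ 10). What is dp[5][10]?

i\w   0   1   2   3   4   5   6   7   8   9  10
  0   0   0   0   0   0   0   0   0   0   0   0
  1   0   0   0   8   8   8   8   8   8   8   8
  2   0   0   0   8   8   8   8   8  12  12  12
  3   0   0   0   8   8  12  12  12  20  20  20
  4   0   7   7   8  15  15  19  19  20  27  27
  5   0   7   7   8  15  15  19  19  20  27  27

27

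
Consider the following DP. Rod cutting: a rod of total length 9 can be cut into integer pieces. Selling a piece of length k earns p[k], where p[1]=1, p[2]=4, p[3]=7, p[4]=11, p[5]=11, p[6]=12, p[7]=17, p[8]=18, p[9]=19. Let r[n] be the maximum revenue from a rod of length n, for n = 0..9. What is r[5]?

12

   n    0    1    2    3    4    5    6    7    8    9
r[n]    0    1    4    7   11   12   15   18   22   23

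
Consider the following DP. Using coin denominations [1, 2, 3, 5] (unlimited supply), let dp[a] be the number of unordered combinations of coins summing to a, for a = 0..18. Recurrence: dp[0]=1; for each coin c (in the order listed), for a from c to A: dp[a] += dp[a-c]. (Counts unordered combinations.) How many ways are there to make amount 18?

after  coin     0     1     2     3     4     5     6     7     8     9    10    11    12    13    14    15    16    17    18
          1     1     1     1     1     1     1     1     1     1     1     1     1     1     1     1     1     1     1     1
          2     1     1     2     2     3     3     4     4     5     5     6     6     7     7     8     8     9     9    10
          3     1     1     2     3     4     5     7     8    10    12    14    16    19    21    24    27    30    33    37
          5     1     1     2     3     4     6     8    10    13    16    20    24    29    34    40    47    54    62    71

71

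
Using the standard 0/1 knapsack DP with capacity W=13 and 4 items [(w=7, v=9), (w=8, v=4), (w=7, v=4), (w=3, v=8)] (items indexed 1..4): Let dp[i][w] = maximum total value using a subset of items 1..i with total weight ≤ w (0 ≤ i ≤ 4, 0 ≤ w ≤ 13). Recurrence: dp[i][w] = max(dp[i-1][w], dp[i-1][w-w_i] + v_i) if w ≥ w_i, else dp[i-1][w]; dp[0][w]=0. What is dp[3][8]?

i\w   0   1   2   3   4   5   6   7   8   9  10  11  12  13
  0   0   0   0   0   0   0   0   0   0   0   0   0   0   0
  1   0   0   0   0   0   0   0   9   9   9   9   9   9   9
  2   0   0   0   0   0   0   0   9   9   9   9   9   9   9
  3   0   0   0   0   0   0   0   9   9   9   9   9   9   9
  4   0   0   0   8   8   8   8   9   9   9  17  17  17  17

9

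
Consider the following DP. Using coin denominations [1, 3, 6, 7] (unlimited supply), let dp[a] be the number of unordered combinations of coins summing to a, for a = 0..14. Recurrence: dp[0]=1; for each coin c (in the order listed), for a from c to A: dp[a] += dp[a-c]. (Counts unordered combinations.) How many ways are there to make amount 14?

14

after  coin     0     1     2     3     4     5     6     7     8     9    10    11    12    13    14
          1     1     1     1     1     1     1     1     1     1     1     1     1     1     1     1
          3     1     1     1     2     2     2     3     3     3     4     4     4     5     5     5
          6     1     1     1     2     2     2     4     4     4     6     6     6     9     9     9
          7     1     1     1     2     2     2     4     5     5     7     8     8    11    13    14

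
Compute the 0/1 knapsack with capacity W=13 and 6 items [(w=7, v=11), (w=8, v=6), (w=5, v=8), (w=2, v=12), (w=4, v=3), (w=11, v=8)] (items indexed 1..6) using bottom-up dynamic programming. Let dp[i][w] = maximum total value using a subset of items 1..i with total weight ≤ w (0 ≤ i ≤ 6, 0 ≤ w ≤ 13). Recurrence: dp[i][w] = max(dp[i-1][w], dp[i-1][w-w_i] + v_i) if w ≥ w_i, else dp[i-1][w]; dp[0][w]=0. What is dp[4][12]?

i\w   0   1   2   3   4   5   6   7   8   9  10  11  12  13
  0   0   0   0   0   0   0   0   0   0   0   0   0   0   0
  1   0   0   0   0   0   0   0  11  11  11  11  11  11  11
  2   0   0   0   0   0   0   0  11  11  11  11  11  11  11
  3   0   0   0   0   0   8   8  11  11  11  11  11  19  19
  4   0   0  12  12  12  12  12  20  20  23  23  23  23  23
  5   0   0  12  12  12  12  15  20  20  23  23  23  23  26
  6   0   0  12  12  12  12  15  20  20  23  23  23  23  26

23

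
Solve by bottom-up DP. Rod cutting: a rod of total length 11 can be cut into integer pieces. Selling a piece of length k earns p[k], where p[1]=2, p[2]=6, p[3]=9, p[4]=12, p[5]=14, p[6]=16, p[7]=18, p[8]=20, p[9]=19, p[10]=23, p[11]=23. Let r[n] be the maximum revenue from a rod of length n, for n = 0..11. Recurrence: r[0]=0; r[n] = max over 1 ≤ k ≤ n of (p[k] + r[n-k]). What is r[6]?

18

   n    0    1    2    3    4    5    6    7    8    9   10   11
r[n]    0    2    6    9   12   15   18   21   24   27   30   33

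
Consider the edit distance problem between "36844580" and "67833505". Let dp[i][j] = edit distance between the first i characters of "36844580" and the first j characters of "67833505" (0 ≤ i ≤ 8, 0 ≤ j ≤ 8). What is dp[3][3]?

2

   ''  6  7  8  3  3  5  0  5
''  0  1  2  3  4  5  6  7  8
 3  1  1  2  3  3  4  5  6  7
 6  2  1  2  3  4  4  5  6  7
 8  3  2  2  2  3  4  5  6  7
 4  4  3  3  3  3  4  5  6  7
 4  5  4  4  4  4  4  5  6  7
 5  6  5  5  5  5  5  4  5  6
 8  7  6  6  5  6  6  5  5  6
 0  8  7  7  6  6  7  6  5  6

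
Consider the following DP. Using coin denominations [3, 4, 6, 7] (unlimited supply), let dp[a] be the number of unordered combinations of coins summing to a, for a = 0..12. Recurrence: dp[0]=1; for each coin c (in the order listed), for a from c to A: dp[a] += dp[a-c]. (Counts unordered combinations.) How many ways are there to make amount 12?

4

after  coin     0     1     2     3     4     5     6     7     8     9    10    11    12
          3     1     0     0     1     0     0     1     0     0     1     0     0     1
          4     1     0     0     1     1     0     1     1     1     1     1     1     2
          6     1     0     0     1     1     0     2     1     1     2     2     1     4
          7     1     0     0     1     1     0     2     2     1     2     3     2     4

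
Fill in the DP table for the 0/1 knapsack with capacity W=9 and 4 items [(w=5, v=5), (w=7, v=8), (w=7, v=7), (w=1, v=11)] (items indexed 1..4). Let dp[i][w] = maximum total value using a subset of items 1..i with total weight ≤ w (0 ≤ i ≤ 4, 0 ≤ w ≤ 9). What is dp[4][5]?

11

i\w   0   1   2   3   4   5   6   7   8   9
  0   0   0   0   0   0   0   0   0   0   0
  1   0   0   0   0   0   5   5   5   5   5
  2   0   0   0   0   0   5   5   8   8   8
  3   0   0   0   0   0   5   5   8   8   8
  4   0  11  11  11  11  11  16  16  19  19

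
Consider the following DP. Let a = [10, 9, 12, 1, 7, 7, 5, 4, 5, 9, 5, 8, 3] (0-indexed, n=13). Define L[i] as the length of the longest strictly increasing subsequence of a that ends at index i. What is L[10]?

   i    0    1    2    3    4    5    6    7    8    9   10   11   12
a[i]   10    9   12    1    7    7    5    4    5    9    5    8    3
L[i]    1    1    2    1    2    2    2    2    3    4    3    4    2

3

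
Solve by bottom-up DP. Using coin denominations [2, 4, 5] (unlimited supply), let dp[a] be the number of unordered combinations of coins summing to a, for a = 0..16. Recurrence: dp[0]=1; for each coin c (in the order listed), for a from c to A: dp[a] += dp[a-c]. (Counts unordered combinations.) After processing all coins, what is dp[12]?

after  coin     0     1     2     3     4     5     6     7     8     9    10    11    12    13    14    15    16
          2     1     0     1     0     1     0     1     0     1     0     1     0     1     0     1     0     1
          4     1     0     1     0     2     0     2     0     3     0     3     0     4     0     4     0     5
          5     1     0     1     0     2     1     2     1     3     2     4     2     5     3     6     4     7

5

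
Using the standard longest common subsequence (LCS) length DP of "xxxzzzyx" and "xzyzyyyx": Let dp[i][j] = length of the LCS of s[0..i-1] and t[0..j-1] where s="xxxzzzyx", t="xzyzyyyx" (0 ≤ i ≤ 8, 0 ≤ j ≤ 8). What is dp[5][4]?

3

   ''  x  z  y  z  y  y  y  x
''  0  0  0  0  0  0  0  0  0
 x  0  1  1  1  1  1  1  1  1
 x  0  1  1  1  1  1  1  1  2
 x  0  1  1  1  1  1  1  1  2
 z  0  1  2  2  2  2  2  2  2
 z  0  1  2  2  3  3  3  3  3
 z  0  1  2  2  3  3  3  3  3
 y  0  1  2  3  3  4  4  4  4
 x  0  1  2  3  3  4  4  4  5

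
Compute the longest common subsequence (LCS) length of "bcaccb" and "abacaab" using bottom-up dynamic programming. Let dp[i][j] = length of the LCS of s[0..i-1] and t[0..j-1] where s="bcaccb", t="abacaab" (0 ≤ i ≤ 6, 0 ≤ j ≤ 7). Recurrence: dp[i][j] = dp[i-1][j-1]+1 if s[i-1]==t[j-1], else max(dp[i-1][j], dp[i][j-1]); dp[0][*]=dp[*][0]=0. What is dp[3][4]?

   ''  a  b  a  c  a  a  b
''  0  0  0  0  0  0  0  0
 b  0  0  1  1  1  1  1  1
 c  0  0  1  1  2  2  2  2
 a  0  1  1  2  2  3  3  3
 c  0  1  1  2  3  3  3  3
 c  0  1  1  2  3  3  3  3
 b  0  1  2  2  3  3  3  4

2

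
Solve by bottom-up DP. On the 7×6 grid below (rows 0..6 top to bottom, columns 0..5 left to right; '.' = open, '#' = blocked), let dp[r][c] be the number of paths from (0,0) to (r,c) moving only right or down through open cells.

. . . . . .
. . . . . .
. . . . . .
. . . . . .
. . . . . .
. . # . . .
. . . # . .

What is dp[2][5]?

r\c   0   1   2   3   4   5
  0   1   1   1   1   1   1
  1   1   2   3   4   5   6
  2   1   3   6  10  15  21
  3   1   4  10  20  35  56
  4   1   5  15  35  70 126
  5   1   6   0  35 105 231
  6   1   7   7   0 105 336

21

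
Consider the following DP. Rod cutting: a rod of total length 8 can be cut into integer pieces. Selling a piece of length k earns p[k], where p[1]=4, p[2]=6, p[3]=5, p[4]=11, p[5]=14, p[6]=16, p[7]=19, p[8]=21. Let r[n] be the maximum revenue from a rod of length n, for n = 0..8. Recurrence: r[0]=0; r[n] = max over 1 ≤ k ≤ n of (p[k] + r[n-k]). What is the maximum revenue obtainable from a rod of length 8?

   n    0    1    2    3    4    5    6    7    8
r[n]    0    4    8   12   16   20   24   28   32

32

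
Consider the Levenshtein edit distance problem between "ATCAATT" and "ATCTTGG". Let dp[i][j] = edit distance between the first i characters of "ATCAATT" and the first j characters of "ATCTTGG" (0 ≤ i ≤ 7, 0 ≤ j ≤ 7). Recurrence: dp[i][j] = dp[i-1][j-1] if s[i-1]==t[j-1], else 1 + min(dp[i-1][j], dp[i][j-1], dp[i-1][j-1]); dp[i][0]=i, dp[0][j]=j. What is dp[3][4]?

1

   ''  A  T  C  T  T  G  G
''  0  1  2  3  4  5  6  7
 A  1  0  1  2  3  4  5  6
 T  2  1  0  1  2  3  4  5
 C  3  2  1  0  1  2  3  4
 A  4  3  2  1  1  2  3  4
 A  5  4  3  2  2  2  3  4
 T  6  5  4  3  2  2  3  4
 T  7  6  5  4  3  2  3  4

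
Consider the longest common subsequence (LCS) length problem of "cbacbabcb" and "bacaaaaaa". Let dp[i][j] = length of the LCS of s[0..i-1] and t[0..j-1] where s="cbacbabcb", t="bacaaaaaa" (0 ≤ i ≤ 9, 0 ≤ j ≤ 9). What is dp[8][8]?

4

   ''  b  a  c  a  a  a  a  a  a
''  0  0  0  0  0  0  0  0  0  0
 c  0  0  0  1  1  1  1  1  1  1
 b  0  1  1  1  1  1  1  1  1  1
 a  0  1  2  2  2  2  2  2  2  2
 c  0  1  2  3  3  3  3  3  3  3
 b  0  1  2  3  3  3  3  3  3  3
 a  0  1  2  3  4  4  4  4  4  4
 b  0  1  2  3  4  4  4  4  4  4
 c  0  1  2  3  4  4  4  4  4  4
 b  0  1  2  3  4  4  4  4  4  4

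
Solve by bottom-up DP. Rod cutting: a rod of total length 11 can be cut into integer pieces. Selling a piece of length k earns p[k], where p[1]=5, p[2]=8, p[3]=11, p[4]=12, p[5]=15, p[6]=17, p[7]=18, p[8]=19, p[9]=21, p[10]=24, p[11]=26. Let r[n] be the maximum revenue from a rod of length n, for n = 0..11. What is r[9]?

   n    0    1    2    3    4    5    6    7    8    9   10   11
r[n]    0    5   10   15   20   25   30   35   40   45   50   55

45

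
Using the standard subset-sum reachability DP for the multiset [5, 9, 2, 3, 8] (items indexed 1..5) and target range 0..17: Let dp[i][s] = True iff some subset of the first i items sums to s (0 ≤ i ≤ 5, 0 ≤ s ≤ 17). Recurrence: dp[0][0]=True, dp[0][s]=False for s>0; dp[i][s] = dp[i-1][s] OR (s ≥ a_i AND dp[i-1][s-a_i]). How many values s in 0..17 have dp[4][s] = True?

13

i\s   0   1   2   3   4   5   6   7   8   9  10  11  12  13  14  15  16  17
  0   T   F   F   F   F   F   F   F   F   F   F   F   F   F   F   F   F   F
  1   T   F   F   F   F   T   F   F   F   F   F   F   F   F   F   F   F   F
  2   T   F   F   F   F   T   F   F   F   T   F   F   F   F   T   F   F   F
  3   T   F   T   F   F   T   F   T   F   T   F   T   F   F   T   F   T   F
  4   T   F   T   T   F   T   F   T   T   T   T   T   T   F   T   F   T   T
  5   T   F   T   T   F   T   F   T   T   T   T   T   T   T   T   T   T   T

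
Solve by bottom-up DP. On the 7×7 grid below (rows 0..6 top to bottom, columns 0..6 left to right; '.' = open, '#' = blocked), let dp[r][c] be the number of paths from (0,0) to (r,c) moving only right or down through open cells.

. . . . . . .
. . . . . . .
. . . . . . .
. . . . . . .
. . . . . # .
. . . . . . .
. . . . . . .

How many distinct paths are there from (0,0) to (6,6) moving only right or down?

546

r\c   0   1   2   3   4   5   6
  0   1   1   1   1   1   1   1
  1   1   2   3   4   5   6   7
  2   1   3   6  10  15  21  28
  3   1   4  10  20  35  56  84
  4   1   5  15  35  70   0  84
  5   1   6  21  56 126 126 210
  6   1   7  28  84 210 336 546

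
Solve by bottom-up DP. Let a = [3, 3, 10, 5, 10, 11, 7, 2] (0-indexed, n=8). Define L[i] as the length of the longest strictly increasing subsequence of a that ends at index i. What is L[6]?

   i    0    1    2    3    4    5    6    7
a[i]    3    3   10    5   10   11    7    2
L[i]    1    1    2    2    3    4    3    1

3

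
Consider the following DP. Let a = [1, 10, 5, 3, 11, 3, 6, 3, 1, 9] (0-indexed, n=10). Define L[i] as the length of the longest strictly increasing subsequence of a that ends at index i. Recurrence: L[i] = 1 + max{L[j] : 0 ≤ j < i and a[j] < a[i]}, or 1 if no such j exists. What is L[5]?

   i    0    1    2    3    4    5    6    7    8    9
a[i]    1   10    5    3   11    3    6    3    1    9
L[i]    1    2    2    2    3    2    3    2    1    4

2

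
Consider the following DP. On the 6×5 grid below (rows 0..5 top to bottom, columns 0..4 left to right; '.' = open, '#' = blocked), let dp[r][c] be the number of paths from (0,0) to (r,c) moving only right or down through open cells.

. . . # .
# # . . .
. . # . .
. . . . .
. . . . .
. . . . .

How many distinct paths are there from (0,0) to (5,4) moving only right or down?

r\c   0   1   2   3   4
  0   1   1   1   0   0
  1   0   0   1   1   1
  2   0   0   0   1   2
  3   0   0   0   1   3
  4   0   0   0   1   4
  5   0   0   0   1   5

5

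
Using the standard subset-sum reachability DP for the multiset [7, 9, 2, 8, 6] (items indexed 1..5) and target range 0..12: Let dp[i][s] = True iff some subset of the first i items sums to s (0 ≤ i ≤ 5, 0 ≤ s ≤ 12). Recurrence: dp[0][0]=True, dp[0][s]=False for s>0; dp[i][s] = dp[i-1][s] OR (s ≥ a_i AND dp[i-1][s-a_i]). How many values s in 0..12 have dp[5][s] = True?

i\s   0   1   2   3   4   5   6   7   8   9  10  11  12
  0   T   F   F   F   F   F   F   F   F   F   F   F   F
  1   T   F   F   F   F   F   F   T   F   F   F   F   F
  2   T   F   F   F   F   F   F   T   F   T   F   F   F
  3   T   F   T   F   F   F   F   T   F   T   F   T   F
  4   T   F   T   F   F   F   F   T   T   T   T   T   F
  5   T   F   T   F   F   F   T   T   T   T   T   T   F

8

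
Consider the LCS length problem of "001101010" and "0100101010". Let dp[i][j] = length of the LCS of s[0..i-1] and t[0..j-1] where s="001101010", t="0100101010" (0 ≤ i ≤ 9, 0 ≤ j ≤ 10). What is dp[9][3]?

3

   ''  0  1  0  0  1  0  1  0  1  0
''  0  0  0  0  0  0  0  0  0  0  0
 0  0  1  1  1  1  1  1  1  1  1  1
 0  0  1  1  2  2  2  2  2  2  2  2
 1  0  1  2  2  2  3  3  3  3  3  3
 1  0  1  2  2  2  3  3  4  4  4  4
 0  0  1  2  3  3  3  4  4  5  5  5
 1  0  1  2  3  3  4  4  5  5  6  6
 0  0  1  2  3  4  4  5  5  6  6  7
 1  0  1  2  3  4  5  5  6  6  7  7
 0  0  1  2  3  4  5  6  6  7  7  8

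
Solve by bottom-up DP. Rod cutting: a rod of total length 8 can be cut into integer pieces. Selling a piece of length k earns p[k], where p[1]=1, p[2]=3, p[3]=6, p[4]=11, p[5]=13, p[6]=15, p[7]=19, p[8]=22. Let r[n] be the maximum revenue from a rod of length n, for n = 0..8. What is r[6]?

   n    0    1    2    3    4    5    6    7    8
r[n]    0    1    3    6   11   13   15   19   22

15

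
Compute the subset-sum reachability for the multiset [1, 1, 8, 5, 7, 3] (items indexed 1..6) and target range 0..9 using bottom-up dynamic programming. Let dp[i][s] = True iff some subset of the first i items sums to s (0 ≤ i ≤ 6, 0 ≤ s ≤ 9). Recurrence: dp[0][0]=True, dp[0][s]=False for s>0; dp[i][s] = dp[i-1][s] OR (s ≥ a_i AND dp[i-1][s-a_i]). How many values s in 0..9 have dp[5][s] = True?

i\s   0   1   2   3   4   5   6   7   8   9
  0   T   F   F   F   F   F   F   F   F   F
  1   T   T   F   F   F   F   F   F   F   F
  2   T   T   T   F   F   F   F   F   F   F
  3   T   T   T   F   F   F   F   F   T   T
  4   T   T   T   F   F   T   T   T   T   T
  5   T   T   T   F   F   T   T   T   T   T
  6   T   T   T   T   T   T   T   T   T   T

8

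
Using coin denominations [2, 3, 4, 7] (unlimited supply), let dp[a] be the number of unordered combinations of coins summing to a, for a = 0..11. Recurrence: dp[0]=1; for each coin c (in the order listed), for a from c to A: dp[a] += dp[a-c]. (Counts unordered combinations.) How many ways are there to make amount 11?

6

after  coin     0     1     2     3     4     5     6     7     8     9    10    11
          2     1     0     1     0     1     0     1     0     1     0     1     0
          3     1     0     1     1     1     1     2     1     2     2     2     2
          4     1     0     1     1     2     1     3     2     4     3     5     4
          7     1     0     1     1     2     1     3     3     4     4     6     6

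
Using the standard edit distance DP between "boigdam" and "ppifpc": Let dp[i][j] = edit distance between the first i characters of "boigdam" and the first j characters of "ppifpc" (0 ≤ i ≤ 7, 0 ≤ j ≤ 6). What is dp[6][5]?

   ''  p  p  i  f  p  c
''  0  1  2  3  4  5  6
 b  1  1  2  3  4  5  6
 o  2  2  2  3  4  5  6
 i  3  3  3  2  3  4  5
 g  4  4  4  3  3  4  5
 d  5  5  5  4  4  4  5
 a  6  6  6  5  5  5  5
 m  7  7  7  6  6  6  6

5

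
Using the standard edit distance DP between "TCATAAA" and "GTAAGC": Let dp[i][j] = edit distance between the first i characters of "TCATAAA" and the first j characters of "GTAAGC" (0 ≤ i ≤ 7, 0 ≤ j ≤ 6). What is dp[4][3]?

3

   ''  G  T  A  A  G  C
''  0  1  2  3  4  5  6
 T  1  1  1  2  3  4  5
 C  2  2  2  2  3  4  4
 A  3  3  3  2  2  3  4
 T  4  4  3  3  3  3  4
 A  5  5  4  3  3  4  4
 A  6  6  5  4  3  4  5
 A  7  7  6  5  4  4  5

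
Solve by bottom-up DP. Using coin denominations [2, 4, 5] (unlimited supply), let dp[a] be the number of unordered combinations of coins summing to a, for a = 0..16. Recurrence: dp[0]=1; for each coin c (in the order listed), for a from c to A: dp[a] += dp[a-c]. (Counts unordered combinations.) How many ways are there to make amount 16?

7

after  coin     0     1     2     3     4     5     6     7     8     9    10    11    12    13    14    15    16
          2     1     0     1     0     1     0     1     0     1     0     1     0     1     0     1     0     1
          4     1     0     1     0     2     0     2     0     3     0     3     0     4     0     4     0     5
          5     1     0     1     0     2     1     2     1     3     2     4     2     5     3     6     4     7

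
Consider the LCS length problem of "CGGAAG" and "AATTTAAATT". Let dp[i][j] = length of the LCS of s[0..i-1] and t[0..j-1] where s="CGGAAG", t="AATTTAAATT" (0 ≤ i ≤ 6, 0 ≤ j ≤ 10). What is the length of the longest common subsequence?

   ''  A  A  T  T  T  A  A  A  T  T
''  0  0  0  0  0  0  0  0  0  0  0
 C  0  0  0  0  0  0  0  0  0  0  0
 G  0  0  0  0  0  0  0  0  0  0  0
 G  0  0  0  0  0  0  0  0  0  0  0
 A  0  1  1  1  1  1  1  1  1  1  1
 A  0  1  2  2  2  2  2  2  2  2  2
 G  0  1  2  2  2  2  2  2  2  2  2

2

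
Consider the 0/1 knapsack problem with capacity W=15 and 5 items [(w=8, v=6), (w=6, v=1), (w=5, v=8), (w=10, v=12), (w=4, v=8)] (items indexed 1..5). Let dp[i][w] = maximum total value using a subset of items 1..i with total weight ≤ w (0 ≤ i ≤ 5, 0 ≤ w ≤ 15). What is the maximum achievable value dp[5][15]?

i\w   0   1   2   3   4   5   6   7   8   9  10  11  12  13  14  15
  0   0   0   0   0   0   0   0   0   0   0   0   0   0   0   0   0
  1   0   0   0   0   0   0   0   0   6   6   6   6   6   6   6   6
  2   0   0   0   0   0   0   1   1   6   6   6   6   6   6   7   7
  3   0   0   0   0   0   8   8   8   8   8   8   9   9  14  14  14
  4   0   0   0   0   0   8   8   8   8   8  12  12  12  14  14  20
  5   0   0   0   0   8   8   8   8   8  16  16  16  16  16  20  20

20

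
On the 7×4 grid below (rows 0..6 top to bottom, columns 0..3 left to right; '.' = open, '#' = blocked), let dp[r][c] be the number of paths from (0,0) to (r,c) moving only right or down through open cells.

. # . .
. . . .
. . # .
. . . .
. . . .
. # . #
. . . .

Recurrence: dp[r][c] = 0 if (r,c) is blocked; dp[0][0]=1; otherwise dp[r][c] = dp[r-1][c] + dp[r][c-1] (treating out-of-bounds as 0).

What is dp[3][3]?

r\c   0   1   2   3
  0   1   0   0   0
  1   1   1   1   1
  2   1   2   0   1
  3   1   3   3   4
  4   1   4   7  11
  5   1   0   7   0
  6   1   1   8   8

4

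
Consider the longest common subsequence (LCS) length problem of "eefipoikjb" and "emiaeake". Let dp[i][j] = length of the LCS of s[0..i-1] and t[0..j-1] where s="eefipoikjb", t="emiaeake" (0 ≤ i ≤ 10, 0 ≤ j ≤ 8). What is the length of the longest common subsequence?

   ''  e  m  i  a  e  a  k  e
''  0  0  0  0  0  0  0  0  0
 e  0  1  1  1  1  1  1  1  1
 e  0  1  1  1  1  2  2  2  2
 f  0  1  1  1  1  2  2  2  2
 i  0  1  1  2  2  2  2  2  2
 p  0  1  1  2  2  2  2  2  2
 o  0  1  1  2  2  2  2  2  2
 i  0  1  1  2  2  2  2  2  2
 k  0  1  1  2  2  2  2  3  3
 j  0  1  1  2  2  2  2  3  3
 b  0  1  1  2  2  2  2  3  3

3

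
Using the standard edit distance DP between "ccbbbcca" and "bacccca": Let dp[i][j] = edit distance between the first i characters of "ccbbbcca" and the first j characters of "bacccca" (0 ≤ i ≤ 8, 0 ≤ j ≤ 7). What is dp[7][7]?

6

   ''  b  a  c  c  c  c  a
''  0  1  2  3  4  5  6  7
 c  1  1  2  2  3  4  5  6
 c  2  2  2  2  2  3  4  5
 b  3  2  3  3  3  3  4  5
 b  4  3  3  4  4  4  4  5
 b  5  4  4  4  5  5  5  5
 c  6  5  5  4  4  5  5  6
 c  7  6  6  5  4  4  5  6
 a  8  7  6  6  5  5  5  5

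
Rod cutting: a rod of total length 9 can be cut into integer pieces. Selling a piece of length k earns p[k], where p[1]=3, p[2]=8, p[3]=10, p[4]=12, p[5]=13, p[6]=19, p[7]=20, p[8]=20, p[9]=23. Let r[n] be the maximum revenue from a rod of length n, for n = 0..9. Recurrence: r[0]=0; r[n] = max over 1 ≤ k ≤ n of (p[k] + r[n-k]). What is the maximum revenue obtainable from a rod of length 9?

   n    0    1    2    3    4    5    6    7    8    9
r[n]    0    3    8   11   16   19   24   27   32   35

35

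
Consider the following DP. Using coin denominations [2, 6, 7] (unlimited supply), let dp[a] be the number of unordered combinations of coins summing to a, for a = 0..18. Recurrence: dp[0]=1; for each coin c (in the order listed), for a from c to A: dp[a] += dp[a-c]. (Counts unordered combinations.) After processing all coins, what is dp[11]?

after  coin     0     1     2     3     4     5     6     7     8     9    10    11    12    13    14    15    16    17    18
          2     1     0     1     0     1     0     1     0     1     0     1     0     1     0     1     0     1     0     1
          6     1     0     1     0     1     0     2     0     2     0     2     0     3     0     3     0     3     0     4
          7     1     0     1     0     1     0     2     1     2     1     2     1     3     2     4     2     4     2     5

1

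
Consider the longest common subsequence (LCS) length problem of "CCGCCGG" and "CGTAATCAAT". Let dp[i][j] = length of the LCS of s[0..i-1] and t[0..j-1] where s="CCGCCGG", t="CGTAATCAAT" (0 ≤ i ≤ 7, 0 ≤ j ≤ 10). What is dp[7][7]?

   ''  C  G  T  A  A  T  C  A  A  T
''  0  0  0  0  0  0  0  0  0  0  0
 C  0  1  1  1  1  1  1  1  1  1  1
 C  0  1  1  1  1  1  1  2  2  2  2
 G  0  1  2  2  2  2  2  2  2  2  2
 C  0  1  2  2  2  2  2  3  3  3  3
 C  0  1  2  2  2  2  2  3  3  3  3
 G  0  1  2  2  2  2  2  3  3  3  3
 G  0  1  2  2  2  2  2  3  3  3  3

3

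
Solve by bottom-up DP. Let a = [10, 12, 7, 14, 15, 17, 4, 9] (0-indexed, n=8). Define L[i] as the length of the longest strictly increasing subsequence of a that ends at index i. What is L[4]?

   i    0    1    2    3    4    5    6    7
a[i]   10   12    7   14   15   17    4    9
L[i]    1    2    1    3    4    5    1    2

4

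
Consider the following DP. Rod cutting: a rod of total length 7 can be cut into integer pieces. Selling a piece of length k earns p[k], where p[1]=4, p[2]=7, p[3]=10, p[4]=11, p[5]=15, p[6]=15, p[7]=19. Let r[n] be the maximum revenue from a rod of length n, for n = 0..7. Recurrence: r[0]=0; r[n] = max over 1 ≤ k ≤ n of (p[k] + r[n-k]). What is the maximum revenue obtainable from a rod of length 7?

   n    0    1    2    3    4    5    6    7
r[n]    0    4    8   12   16   20   24   28

28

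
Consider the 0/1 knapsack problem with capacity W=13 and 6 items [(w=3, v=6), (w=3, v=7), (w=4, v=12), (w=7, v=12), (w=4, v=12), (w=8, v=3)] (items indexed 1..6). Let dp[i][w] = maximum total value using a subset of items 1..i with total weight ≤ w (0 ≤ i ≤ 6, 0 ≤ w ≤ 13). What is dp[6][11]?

31

i\w   0   1   2   3   4   5   6   7   8   9  10  11  12  13
  0   0   0   0   0   0   0   0   0   0   0   0   0   0   0
  1   0   0   0   6   6   6   6   6   6   6   6   6   6   6
  2   0   0   0   7   7   7  13  13  13  13  13  13  13  13
  3   0   0   0   7  12  12  13  19  19  19  25  25  25  25
  4   0   0   0   7  12  12  13  19  19  19  25  25  25  25
  5   0   0   0   7  12  12  13  19  24  24  25  31  31  31
  6   0   0   0   7  12  12  13  19  24  24  25  31  31  31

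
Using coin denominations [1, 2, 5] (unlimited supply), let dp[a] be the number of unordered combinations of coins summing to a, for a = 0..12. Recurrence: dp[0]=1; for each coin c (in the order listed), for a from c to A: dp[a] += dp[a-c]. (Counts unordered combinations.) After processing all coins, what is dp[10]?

after  coin     0     1     2     3     4     5     6     7     8     9    10    11    12
          1     1     1     1     1     1     1     1     1     1     1     1     1     1
          2     1     1     2     2     3     3     4     4     5     5     6     6     7
          5     1     1     2     2     3     4     5     6     7     8    10    11    13

10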